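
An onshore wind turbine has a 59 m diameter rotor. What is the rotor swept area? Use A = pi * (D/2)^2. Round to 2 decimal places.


Compute the rotor radius:
  r = D / 2 = 59 / 2 = 29.5 m
Calculate swept area:
  A = pi * r^2 = pi * 29.5^2
  A = 2733.97 m^2

2733.97


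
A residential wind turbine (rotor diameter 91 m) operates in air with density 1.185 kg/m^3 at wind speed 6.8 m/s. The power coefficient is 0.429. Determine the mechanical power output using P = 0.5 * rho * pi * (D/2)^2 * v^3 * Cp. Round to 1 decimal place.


Step 1 -- Compute swept area:
  A = pi * (D/2)^2 = pi * (91/2)^2 = 6503.88 m^2
Step 2 -- Apply wind power equation:
  P = 0.5 * rho * A * v^3 * Cp
  v^3 = 6.8^3 = 314.432
  P = 0.5 * 1.185 * 6503.88 * 314.432 * 0.429
  P = 519810.5 W

519810.5


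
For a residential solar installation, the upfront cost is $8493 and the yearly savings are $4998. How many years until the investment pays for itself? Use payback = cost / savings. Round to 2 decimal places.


Simple payback period = initial cost / annual savings
Payback = 8493 / 4998
Payback = 1.70 years

1.70


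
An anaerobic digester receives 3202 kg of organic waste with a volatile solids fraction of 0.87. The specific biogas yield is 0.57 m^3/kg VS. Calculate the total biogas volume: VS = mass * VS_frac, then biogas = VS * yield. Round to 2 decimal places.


Compute volatile solids:
  VS = mass * VS_fraction = 3202 * 0.87 = 2785.74 kg
Calculate biogas volume:
  Biogas = VS * specific_yield = 2785.74 * 0.57
  Biogas = 1587.87 m^3

1587.87


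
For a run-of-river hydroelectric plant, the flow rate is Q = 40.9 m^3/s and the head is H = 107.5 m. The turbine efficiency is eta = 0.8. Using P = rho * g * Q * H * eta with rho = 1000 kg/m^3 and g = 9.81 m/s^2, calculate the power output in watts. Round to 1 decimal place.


Apply the hydropower formula P = rho * g * Q * H * eta
rho * g = 1000 * 9.81 = 9810.0
P = 9810.0 * 40.9 * 107.5 * 0.8
P = 34505694.0 W

34505694.0


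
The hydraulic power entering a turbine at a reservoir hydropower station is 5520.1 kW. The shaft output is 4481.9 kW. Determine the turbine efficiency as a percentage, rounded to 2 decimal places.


Turbine efficiency = (output power / input power) * 100
eta = (4481.9 / 5520.1) * 100
eta = 81.19%

81.19


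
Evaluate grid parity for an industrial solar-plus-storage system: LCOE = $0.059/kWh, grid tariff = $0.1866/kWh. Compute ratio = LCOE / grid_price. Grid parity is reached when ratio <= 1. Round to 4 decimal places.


Compare LCOE to grid price:
  LCOE = $0.059/kWh, Grid price = $0.1866/kWh
  Ratio = LCOE / grid_price = 0.059 / 0.1866 = 0.3162
  Grid parity achieved (ratio <= 1)? yes

0.3162


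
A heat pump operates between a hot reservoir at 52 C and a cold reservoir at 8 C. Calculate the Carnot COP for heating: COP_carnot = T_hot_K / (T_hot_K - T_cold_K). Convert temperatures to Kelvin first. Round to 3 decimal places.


Convert to Kelvin:
  T_hot = 52 + 273.15 = 325.15 K
  T_cold = 8 + 273.15 = 281.15 K
Apply Carnot COP formula:
  COP = T_hot_K / (T_hot_K - T_cold_K) = 325.15 / 44.0
  COP = 7.390

7.390


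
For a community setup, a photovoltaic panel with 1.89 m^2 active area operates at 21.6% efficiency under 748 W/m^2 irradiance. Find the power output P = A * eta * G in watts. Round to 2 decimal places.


Use the solar power formula P = A * eta * G.
Given: A = 1.89 m^2, eta = 0.216, G = 748 W/m^2
P = 1.89 * 0.216 * 748
P = 305.36 W

305.36


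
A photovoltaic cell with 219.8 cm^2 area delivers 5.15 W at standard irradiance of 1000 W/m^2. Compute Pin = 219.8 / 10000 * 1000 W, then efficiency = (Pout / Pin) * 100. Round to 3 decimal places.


First compute the input power:
  Pin = area_cm2 / 10000 * G = 219.8 / 10000 * 1000 = 21.98 W
Then compute efficiency:
  Efficiency = (Pout / Pin) * 100 = (5.15 / 21.98) * 100
  Efficiency = 23.430%

23.430


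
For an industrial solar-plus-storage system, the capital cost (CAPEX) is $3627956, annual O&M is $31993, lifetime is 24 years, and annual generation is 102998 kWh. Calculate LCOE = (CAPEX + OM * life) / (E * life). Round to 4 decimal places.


Total cost = CAPEX + OM * lifetime = 3627956 + 31993 * 24 = 3627956 + 767832 = 4395788
Total generation = annual * lifetime = 102998 * 24 = 2471952 kWh
LCOE = 4395788 / 2471952
LCOE = 1.7783 $/kWh

1.7783


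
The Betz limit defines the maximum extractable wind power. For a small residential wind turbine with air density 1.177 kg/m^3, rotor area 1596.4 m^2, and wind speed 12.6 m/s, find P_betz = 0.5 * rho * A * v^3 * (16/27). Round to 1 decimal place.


The Betz coefficient Cp_max = 16/27 = 0.5926
v^3 = 12.6^3 = 2000.376
P_betz = 0.5 * rho * A * v^3 * Cp_max
P_betz = 0.5 * 1.177 * 1596.4 * 2000.376 * 0.5926
P_betz = 1113668.8 W

1113668.8


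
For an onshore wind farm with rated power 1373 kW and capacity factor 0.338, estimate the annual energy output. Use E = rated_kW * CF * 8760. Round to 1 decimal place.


Annual energy = rated_kW * capacity_factor * hours_per_year
Given: P_rated = 1373 kW, CF = 0.338, hours = 8760
E = 1373 * 0.338 * 8760
E = 4065288.2 kWh

4065288.2


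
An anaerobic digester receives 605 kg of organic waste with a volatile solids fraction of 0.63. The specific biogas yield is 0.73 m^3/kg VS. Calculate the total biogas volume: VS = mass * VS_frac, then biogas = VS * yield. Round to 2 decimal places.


Compute volatile solids:
  VS = mass * VS_fraction = 605 * 0.63 = 381.15 kg
Calculate biogas volume:
  Biogas = VS * specific_yield = 381.15 * 0.73
  Biogas = 278.24 m^3

278.24


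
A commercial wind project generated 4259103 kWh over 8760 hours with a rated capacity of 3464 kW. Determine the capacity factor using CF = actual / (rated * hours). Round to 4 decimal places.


Capacity factor = actual output / maximum possible output
Maximum possible = rated * hours = 3464 * 8760 = 30344640 kWh
CF = 4259103 / 30344640
CF = 0.1404

0.1404


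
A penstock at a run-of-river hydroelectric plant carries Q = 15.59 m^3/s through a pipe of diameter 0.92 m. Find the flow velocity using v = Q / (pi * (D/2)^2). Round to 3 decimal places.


Compute pipe cross-sectional area:
  A = pi * (D/2)^2 = pi * (0.92/2)^2 = 0.6648 m^2
Calculate velocity:
  v = Q / A = 15.59 / 0.6648
  v = 23.452 m/s

23.452


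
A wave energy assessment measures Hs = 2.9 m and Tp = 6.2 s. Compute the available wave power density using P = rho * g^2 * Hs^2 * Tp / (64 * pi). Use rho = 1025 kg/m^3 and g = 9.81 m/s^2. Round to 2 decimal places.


Apply wave power formula:
  g^2 = 9.81^2 = 96.2361
  Hs^2 = 2.9^2 = 8.41
  Numerator = rho * g^2 * Hs^2 * Tp = 1025 * 96.2361 * 8.41 * 6.2 = 5143391.29
  Denominator = 64 * pi = 201.0619
  P = 5143391.29 / 201.0619 = 25581.13 W/m

25581.13


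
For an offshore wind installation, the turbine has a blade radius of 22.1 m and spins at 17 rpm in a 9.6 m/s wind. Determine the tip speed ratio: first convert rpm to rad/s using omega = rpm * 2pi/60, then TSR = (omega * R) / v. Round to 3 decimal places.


Convert rotational speed to rad/s:
  omega = 17 * 2 * pi / 60 = 1.7802 rad/s
Compute tip speed:
  v_tip = omega * R = 1.7802 * 22.1 = 39.343 m/s
Tip speed ratio:
  TSR = v_tip / v_wind = 39.343 / 9.6 = 4.098

4.098


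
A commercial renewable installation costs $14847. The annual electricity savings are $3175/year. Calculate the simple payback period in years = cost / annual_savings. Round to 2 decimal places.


Simple payback period = initial cost / annual savings
Payback = 14847 / 3175
Payback = 4.68 years

4.68


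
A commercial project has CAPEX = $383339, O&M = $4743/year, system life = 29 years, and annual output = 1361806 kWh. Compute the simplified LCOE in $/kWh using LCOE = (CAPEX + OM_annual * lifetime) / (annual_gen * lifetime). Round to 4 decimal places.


Total cost = CAPEX + OM * lifetime = 383339 + 4743 * 29 = 383339 + 137547 = 520886
Total generation = annual * lifetime = 1361806 * 29 = 39492374 kWh
LCOE = 520886 / 39492374
LCOE = 0.0132 $/kWh

0.0132


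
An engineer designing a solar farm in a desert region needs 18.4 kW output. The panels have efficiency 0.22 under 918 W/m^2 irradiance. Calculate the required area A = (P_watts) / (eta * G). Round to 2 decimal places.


Convert target power to watts: P = 18.4 * 1000 = 18400.0 W
Compute denominator: eta * G = 0.22 * 918 = 201.96
Required area A = P / (eta * G) = 18400.0 / 201.96
A = 91.11 m^2

91.11


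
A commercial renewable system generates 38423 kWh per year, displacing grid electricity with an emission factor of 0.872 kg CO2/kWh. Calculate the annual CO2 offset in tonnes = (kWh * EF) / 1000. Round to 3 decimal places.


CO2 offset in kg = generation * emission_factor
CO2 offset = 38423 * 0.872 = 33504.86 kg
Convert to tonnes:
  CO2 offset = 33504.86 / 1000 = 33.505 tonnes

33.505


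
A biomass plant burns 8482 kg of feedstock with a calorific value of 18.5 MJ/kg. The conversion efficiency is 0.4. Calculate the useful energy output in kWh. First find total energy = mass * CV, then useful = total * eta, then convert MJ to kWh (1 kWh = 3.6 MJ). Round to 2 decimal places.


Total energy = mass * CV = 8482 * 18.5 = 156917.0 MJ
Useful energy = total * eta = 156917.0 * 0.4 = 62766.8 MJ
Convert to kWh: 62766.8 / 3.6
Useful energy = 17435.22 kWh

17435.22


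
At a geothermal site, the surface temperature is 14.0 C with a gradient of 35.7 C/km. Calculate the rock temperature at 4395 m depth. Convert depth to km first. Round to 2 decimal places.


Convert depth to km: 4395 / 1000 = 4.395 km
Temperature increase = gradient * depth_km = 35.7 * 4.395 = 156.9 C
Temperature at depth = T_surface + delta_T = 14.0 + 156.9
T = 170.90 C

170.90


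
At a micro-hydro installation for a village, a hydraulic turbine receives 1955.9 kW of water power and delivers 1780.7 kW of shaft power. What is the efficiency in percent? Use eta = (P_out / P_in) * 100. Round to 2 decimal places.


Turbine efficiency = (output power / input power) * 100
eta = (1780.7 / 1955.9) * 100
eta = 91.04%

91.04


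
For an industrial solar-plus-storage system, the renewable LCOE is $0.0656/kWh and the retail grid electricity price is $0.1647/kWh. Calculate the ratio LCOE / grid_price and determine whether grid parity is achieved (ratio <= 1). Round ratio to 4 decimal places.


Compare LCOE to grid price:
  LCOE = $0.0656/kWh, Grid price = $0.1647/kWh
  Ratio = LCOE / grid_price = 0.0656 / 0.1647 = 0.3983
  Grid parity achieved (ratio <= 1)? yes

0.3983


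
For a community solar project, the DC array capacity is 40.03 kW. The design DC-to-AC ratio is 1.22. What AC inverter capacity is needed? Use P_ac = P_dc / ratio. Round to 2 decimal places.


The inverter AC capacity is determined by the DC/AC ratio.
Given: P_dc = 40.03 kW, DC/AC ratio = 1.22
P_ac = P_dc / ratio = 40.03 / 1.22
P_ac = 32.81 kW

32.81


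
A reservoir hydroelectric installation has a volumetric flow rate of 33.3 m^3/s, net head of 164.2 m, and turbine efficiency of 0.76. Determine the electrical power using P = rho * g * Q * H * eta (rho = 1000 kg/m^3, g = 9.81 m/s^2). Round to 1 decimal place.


Apply the hydropower formula P = rho * g * Q * H * eta
rho * g = 1000 * 9.81 = 9810.0
P = 9810.0 * 33.3 * 164.2 * 0.76
P = 40766177.0 W

40766177.0


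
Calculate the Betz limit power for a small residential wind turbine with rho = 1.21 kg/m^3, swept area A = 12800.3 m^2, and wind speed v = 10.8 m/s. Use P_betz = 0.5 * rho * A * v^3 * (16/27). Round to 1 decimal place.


The Betz coefficient Cp_max = 16/27 = 0.5926
v^3 = 10.8^3 = 1259.712
P_betz = 0.5 * rho * A * v^3 * Cp_max
P_betz = 0.5 * 1.21 * 12800.3 * 1259.712 * 0.5926
P_betz = 5781000.5 W

5781000.5


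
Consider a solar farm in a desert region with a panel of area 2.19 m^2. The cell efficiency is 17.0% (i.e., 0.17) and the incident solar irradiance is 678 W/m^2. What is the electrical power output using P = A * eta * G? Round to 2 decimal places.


Use the solar power formula P = A * eta * G.
Given: A = 2.19 m^2, eta = 0.17, G = 678 W/m^2
P = 2.19 * 0.17 * 678
P = 252.42 W

252.42


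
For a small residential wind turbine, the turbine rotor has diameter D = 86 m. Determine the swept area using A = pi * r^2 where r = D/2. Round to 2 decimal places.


Compute the rotor radius:
  r = D / 2 = 86 / 2 = 43.0 m
Calculate swept area:
  A = pi * r^2 = pi * 43.0^2
  A = 5808.80 m^2

5808.80


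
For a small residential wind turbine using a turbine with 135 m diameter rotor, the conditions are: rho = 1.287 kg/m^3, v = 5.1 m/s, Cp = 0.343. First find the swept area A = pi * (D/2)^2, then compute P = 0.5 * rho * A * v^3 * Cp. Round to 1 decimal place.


Step 1 -- Compute swept area:
  A = pi * (D/2)^2 = pi * (135/2)^2 = 14313.88 m^2
Step 2 -- Apply wind power equation:
  P = 0.5 * rho * A * v^3 * Cp
  v^3 = 5.1^3 = 132.651
  P = 0.5 * 1.287 * 14313.88 * 132.651 * 0.343
  P = 419093.2 W

419093.2


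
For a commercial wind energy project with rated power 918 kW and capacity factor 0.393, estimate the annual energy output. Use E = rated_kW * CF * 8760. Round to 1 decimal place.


Annual energy = rated_kW * capacity_factor * hours_per_year
Given: P_rated = 918 kW, CF = 0.393, hours = 8760
E = 918 * 0.393 * 8760
E = 3160380.2 kWh

3160380.2


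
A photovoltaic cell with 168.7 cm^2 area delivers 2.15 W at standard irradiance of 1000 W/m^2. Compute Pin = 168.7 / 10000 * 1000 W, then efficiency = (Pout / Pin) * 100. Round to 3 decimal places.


First compute the input power:
  Pin = area_cm2 / 10000 * G = 168.7 / 10000 * 1000 = 16.87 W
Then compute efficiency:
  Efficiency = (Pout / Pin) * 100 = (2.15 / 16.87) * 100
  Efficiency = 12.745%

12.745


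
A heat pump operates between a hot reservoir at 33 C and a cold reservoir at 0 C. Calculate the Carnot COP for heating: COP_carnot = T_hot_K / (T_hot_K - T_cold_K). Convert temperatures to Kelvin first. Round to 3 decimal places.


Convert to Kelvin:
  T_hot = 33 + 273.15 = 306.15 K
  T_cold = 0 + 273.15 = 273.15 K
Apply Carnot COP formula:
  COP = T_hot_K / (T_hot_K - T_cold_K) = 306.15 / 33.0
  COP = 9.277

9.277


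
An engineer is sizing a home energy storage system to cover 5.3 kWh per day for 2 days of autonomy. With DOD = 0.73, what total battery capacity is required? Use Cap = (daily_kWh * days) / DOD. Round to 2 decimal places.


Total energy needed = daily * days = 5.3 * 2 = 10.6 kWh
Account for depth of discharge:
  Cap = total_energy / DOD = 10.6 / 0.73
  Cap = 14.52 kWh

14.52


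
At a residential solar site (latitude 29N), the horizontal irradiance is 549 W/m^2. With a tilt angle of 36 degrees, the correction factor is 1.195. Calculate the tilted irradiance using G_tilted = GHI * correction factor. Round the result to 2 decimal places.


Identify the given values:
  GHI = 549 W/m^2, tilt correction factor = 1.195
Apply the formula G_tilted = GHI * factor:
  G_tilted = 549 * 1.195
  G_tilted = 656.06 W/m^2

656.06


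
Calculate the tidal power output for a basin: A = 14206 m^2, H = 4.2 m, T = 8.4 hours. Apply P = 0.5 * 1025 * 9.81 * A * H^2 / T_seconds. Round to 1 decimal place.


Convert period to seconds: T = 8.4 * 3600 = 30240.0 s
H^2 = 4.2^2 = 17.64
P = 0.5 * rho * g * A * H^2 / T
P = 0.5 * 1025 * 9.81 * 14206 * 17.64 / 30240.0
P = 41663.1 W

41663.1


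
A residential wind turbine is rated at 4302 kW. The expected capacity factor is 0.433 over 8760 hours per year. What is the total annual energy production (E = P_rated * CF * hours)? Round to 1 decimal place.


Annual energy = rated_kW * capacity_factor * hours_per_year
Given: P_rated = 4302 kW, CF = 0.433, hours = 8760
E = 4302 * 0.433 * 8760
E = 16317830.2 kWh

16317830.2


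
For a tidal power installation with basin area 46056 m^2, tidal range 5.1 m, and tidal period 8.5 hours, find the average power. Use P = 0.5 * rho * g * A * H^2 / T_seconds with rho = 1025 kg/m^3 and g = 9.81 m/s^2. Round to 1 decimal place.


Convert period to seconds: T = 8.5 * 3600 = 30600.0 s
H^2 = 5.1^2 = 26.01
P = 0.5 * rho * g * A * H^2 / T
P = 0.5 * 1025 * 9.81 * 46056 * 26.01 / 30600.0
P = 196819.5 W

196819.5


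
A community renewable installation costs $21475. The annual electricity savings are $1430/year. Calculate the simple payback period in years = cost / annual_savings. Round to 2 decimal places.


Simple payback period = initial cost / annual savings
Payback = 21475 / 1430
Payback = 15.02 years

15.02


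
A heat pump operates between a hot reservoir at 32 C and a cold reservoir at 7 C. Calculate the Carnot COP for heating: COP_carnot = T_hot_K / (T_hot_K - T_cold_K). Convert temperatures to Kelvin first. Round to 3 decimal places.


Convert to Kelvin:
  T_hot = 32 + 273.15 = 305.15 K
  T_cold = 7 + 273.15 = 280.15 K
Apply Carnot COP formula:
  COP = T_hot_K / (T_hot_K - T_cold_K) = 305.15 / 25.0
  COP = 12.206

12.206


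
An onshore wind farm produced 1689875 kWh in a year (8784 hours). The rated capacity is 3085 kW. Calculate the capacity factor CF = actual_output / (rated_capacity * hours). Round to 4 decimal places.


Capacity factor = actual output / maximum possible output
Maximum possible = rated * hours = 3085 * 8784 = 27098640 kWh
CF = 1689875 / 27098640
CF = 0.0624

0.0624


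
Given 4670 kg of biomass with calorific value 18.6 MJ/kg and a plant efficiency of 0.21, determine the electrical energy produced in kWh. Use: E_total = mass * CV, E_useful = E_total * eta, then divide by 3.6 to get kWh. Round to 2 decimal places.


Total energy = mass * CV = 4670 * 18.6 = 86862.0 MJ
Useful energy = total * eta = 86862.0 * 0.21 = 18241.02 MJ
Convert to kWh: 18241.02 / 3.6
Useful energy = 5066.95 kWh

5066.95


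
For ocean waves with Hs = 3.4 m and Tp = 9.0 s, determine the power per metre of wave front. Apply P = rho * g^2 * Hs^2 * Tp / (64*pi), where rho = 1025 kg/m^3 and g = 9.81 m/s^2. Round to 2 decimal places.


Apply wave power formula:
  g^2 = 9.81^2 = 96.2361
  Hs^2 = 3.4^2 = 11.56
  Numerator = rho * g^2 * Hs^2 * Tp = 1025 * 96.2361 * 11.56 * 9.0 = 10262713.94
  Denominator = 64 * pi = 201.0619
  P = 10262713.94 / 201.0619 = 51042.55 W/m

51042.55


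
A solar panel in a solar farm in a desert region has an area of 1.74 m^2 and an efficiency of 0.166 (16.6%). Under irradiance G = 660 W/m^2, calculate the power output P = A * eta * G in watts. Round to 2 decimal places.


Use the solar power formula P = A * eta * G.
Given: A = 1.74 m^2, eta = 0.166, G = 660 W/m^2
P = 1.74 * 0.166 * 660
P = 190.63 W

190.63


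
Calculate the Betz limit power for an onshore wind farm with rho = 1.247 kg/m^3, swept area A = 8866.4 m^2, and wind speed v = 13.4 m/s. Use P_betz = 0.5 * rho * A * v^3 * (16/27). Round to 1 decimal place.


The Betz coefficient Cp_max = 16/27 = 0.5926
v^3 = 13.4^3 = 2406.104
P_betz = 0.5 * rho * A * v^3 * Cp_max
P_betz = 0.5 * 1.247 * 8866.4 * 2406.104 * 0.5926
P_betz = 7882326.0 W

7882326.0


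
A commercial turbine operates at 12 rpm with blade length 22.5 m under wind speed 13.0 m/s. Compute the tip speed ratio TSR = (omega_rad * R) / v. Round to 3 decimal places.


Convert rotational speed to rad/s:
  omega = 12 * 2 * pi / 60 = 1.2566 rad/s
Compute tip speed:
  v_tip = omega * R = 1.2566 * 22.5 = 28.274 m/s
Tip speed ratio:
  TSR = v_tip / v_wind = 28.274 / 13.0 = 2.175

2.175


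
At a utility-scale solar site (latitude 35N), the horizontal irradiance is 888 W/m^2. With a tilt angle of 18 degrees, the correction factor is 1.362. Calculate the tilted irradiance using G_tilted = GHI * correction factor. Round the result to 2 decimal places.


Identify the given values:
  GHI = 888 W/m^2, tilt correction factor = 1.362
Apply the formula G_tilted = GHI * factor:
  G_tilted = 888 * 1.362
  G_tilted = 1209.46 W/m^2

1209.46


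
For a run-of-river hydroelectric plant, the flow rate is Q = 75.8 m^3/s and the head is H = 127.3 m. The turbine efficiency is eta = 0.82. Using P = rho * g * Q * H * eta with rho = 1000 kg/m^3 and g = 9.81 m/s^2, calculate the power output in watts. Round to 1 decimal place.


Apply the hydropower formula P = rho * g * Q * H * eta
rho * g = 1000 * 9.81 = 9810.0
P = 9810.0 * 75.8 * 127.3 * 0.82
P = 77621220.8 W

77621220.8


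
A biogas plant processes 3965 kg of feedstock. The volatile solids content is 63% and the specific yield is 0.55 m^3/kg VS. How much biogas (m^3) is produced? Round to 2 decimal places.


Compute volatile solids:
  VS = mass * VS_fraction = 3965 * 0.63 = 2497.95 kg
Calculate biogas volume:
  Biogas = VS * specific_yield = 2497.95 * 0.55
  Biogas = 1373.87 m^3

1373.87


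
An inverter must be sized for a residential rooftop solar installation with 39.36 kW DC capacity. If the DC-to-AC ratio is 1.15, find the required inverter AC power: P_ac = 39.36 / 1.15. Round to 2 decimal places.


The inverter AC capacity is determined by the DC/AC ratio.
Given: P_dc = 39.36 kW, DC/AC ratio = 1.15
P_ac = P_dc / ratio = 39.36 / 1.15
P_ac = 34.23 kW

34.23


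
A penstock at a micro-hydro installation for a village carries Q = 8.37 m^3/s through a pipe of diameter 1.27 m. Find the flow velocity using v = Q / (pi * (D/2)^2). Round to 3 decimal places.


Compute pipe cross-sectional area:
  A = pi * (D/2)^2 = pi * (1.27/2)^2 = 1.2668 m^2
Calculate velocity:
  v = Q / A = 8.37 / 1.2668
  v = 6.607 m/s

6.607


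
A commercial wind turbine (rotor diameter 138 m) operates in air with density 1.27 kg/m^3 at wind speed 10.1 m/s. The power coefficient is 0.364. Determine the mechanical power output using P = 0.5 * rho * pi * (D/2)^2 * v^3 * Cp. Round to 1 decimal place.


Step 1 -- Compute swept area:
  A = pi * (D/2)^2 = pi * (138/2)^2 = 14957.12 m^2
Step 2 -- Apply wind power equation:
  P = 0.5 * rho * A * v^3 * Cp
  v^3 = 10.1^3 = 1030.301
  P = 0.5 * 1.27 * 14957.12 * 1030.301 * 0.364
  P = 3561945.6 W

3561945.6


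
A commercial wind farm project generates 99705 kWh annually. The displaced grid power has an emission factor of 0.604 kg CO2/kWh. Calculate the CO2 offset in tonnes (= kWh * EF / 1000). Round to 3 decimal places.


CO2 offset in kg = generation * emission_factor
CO2 offset = 99705 * 0.604 = 60221.82 kg
Convert to tonnes:
  CO2 offset = 60221.82 / 1000 = 60.222 tonnes

60.222


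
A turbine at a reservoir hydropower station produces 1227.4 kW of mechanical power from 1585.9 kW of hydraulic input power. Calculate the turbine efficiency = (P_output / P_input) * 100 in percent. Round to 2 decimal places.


Turbine efficiency = (output power / input power) * 100
eta = (1227.4 / 1585.9) * 100
eta = 77.39%

77.39


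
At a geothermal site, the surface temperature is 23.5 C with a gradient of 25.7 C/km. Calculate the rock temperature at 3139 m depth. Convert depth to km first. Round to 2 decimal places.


Convert depth to km: 3139 / 1000 = 3.139 km
Temperature increase = gradient * depth_km = 25.7 * 3.139 = 80.67 C
Temperature at depth = T_surface + delta_T = 23.5 + 80.67
T = 104.17 C

104.17


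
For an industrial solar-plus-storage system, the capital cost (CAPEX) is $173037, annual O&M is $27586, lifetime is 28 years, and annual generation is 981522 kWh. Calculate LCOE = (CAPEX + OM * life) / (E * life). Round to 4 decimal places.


Total cost = CAPEX + OM * lifetime = 173037 + 27586 * 28 = 173037 + 772408 = 945445
Total generation = annual * lifetime = 981522 * 28 = 27482616 kWh
LCOE = 945445 / 27482616
LCOE = 0.0344 $/kWh

0.0344


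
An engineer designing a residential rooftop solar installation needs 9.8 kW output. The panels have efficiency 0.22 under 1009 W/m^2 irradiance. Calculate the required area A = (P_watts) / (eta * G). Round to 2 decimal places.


Convert target power to watts: P = 9.8 * 1000 = 9800.0 W
Compute denominator: eta * G = 0.22 * 1009 = 221.98
Required area A = P / (eta * G) = 9800.0 / 221.98
A = 44.15 m^2

44.15


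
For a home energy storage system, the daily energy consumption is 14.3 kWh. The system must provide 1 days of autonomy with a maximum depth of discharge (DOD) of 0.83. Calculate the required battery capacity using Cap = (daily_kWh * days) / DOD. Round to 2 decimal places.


Total energy needed = daily * days = 14.3 * 1 = 14.3 kWh
Account for depth of discharge:
  Cap = total_energy / DOD = 14.3 / 0.83
  Cap = 17.23 kWh

17.23


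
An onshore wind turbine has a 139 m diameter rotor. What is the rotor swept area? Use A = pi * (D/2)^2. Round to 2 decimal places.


Compute the rotor radius:
  r = D / 2 = 139 / 2 = 69.5 m
Calculate swept area:
  A = pi * r^2 = pi * 69.5^2
  A = 15174.68 m^2

15174.68


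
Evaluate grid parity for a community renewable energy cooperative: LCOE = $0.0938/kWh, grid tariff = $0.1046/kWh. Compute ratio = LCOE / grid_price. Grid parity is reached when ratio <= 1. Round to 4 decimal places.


Compare LCOE to grid price:
  LCOE = $0.0938/kWh, Grid price = $0.1046/kWh
  Ratio = LCOE / grid_price = 0.0938 / 0.1046 = 0.8967
  Grid parity achieved (ratio <= 1)? yes

0.8967


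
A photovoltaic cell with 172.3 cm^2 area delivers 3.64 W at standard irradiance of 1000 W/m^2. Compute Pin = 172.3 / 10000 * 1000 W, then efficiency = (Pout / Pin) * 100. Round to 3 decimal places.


First compute the input power:
  Pin = area_cm2 / 10000 * G = 172.3 / 10000 * 1000 = 17.23 W
Then compute efficiency:
  Efficiency = (Pout / Pin) * 100 = (3.64 / 17.23) * 100
  Efficiency = 21.126%

21.126


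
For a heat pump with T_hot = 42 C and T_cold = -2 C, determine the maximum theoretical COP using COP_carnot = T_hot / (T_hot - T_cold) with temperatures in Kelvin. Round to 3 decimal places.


Convert to Kelvin:
  T_hot = 42 + 273.15 = 315.15 K
  T_cold = -2 + 273.15 = 271.15 K
Apply Carnot COP formula:
  COP = T_hot_K / (T_hot_K - T_cold_K) = 315.15 / 44.0
  COP = 7.163

7.163


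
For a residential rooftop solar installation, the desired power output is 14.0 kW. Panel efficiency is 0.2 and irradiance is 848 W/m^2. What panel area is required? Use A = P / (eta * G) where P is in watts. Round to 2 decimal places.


Convert target power to watts: P = 14.0 * 1000 = 14000.0 W
Compute denominator: eta * G = 0.2 * 848 = 169.6
Required area A = P / (eta * G) = 14000.0 / 169.6
A = 82.55 m^2

82.55


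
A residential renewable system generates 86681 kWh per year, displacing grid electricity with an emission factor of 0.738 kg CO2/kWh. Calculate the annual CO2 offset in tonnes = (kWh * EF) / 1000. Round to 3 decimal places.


CO2 offset in kg = generation * emission_factor
CO2 offset = 86681 * 0.738 = 63970.58 kg
Convert to tonnes:
  CO2 offset = 63970.58 / 1000 = 63.971 tonnes

63.971


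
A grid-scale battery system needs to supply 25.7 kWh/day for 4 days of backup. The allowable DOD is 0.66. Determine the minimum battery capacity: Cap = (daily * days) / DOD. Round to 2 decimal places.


Total energy needed = daily * days = 25.7 * 4 = 102.8 kWh
Account for depth of discharge:
  Cap = total_energy / DOD = 102.8 / 0.66
  Cap = 155.76 kWh

155.76


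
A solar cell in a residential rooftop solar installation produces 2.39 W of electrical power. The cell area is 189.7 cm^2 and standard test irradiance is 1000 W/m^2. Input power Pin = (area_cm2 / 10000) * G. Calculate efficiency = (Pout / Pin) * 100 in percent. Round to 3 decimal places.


First compute the input power:
  Pin = area_cm2 / 10000 * G = 189.7 / 10000 * 1000 = 18.97 W
Then compute efficiency:
  Efficiency = (Pout / Pin) * 100 = (2.39 / 18.97) * 100
  Efficiency = 12.599%

12.599


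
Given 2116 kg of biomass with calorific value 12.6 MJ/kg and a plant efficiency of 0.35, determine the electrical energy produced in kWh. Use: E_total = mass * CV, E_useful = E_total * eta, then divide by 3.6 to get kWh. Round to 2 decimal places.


Total energy = mass * CV = 2116 * 12.6 = 26661.6 MJ
Useful energy = total * eta = 26661.6 * 0.35 = 9331.56 MJ
Convert to kWh: 9331.56 / 3.6
Useful energy = 2592.10 kWh

2592.10


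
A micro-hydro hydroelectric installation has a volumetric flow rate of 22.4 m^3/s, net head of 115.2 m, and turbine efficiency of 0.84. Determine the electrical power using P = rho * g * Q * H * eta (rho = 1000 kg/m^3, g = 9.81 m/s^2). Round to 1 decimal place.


Apply the hydropower formula P = rho * g * Q * H * eta
rho * g = 1000 * 9.81 = 9810.0
P = 9810.0 * 22.4 * 115.2 * 0.84
P = 21264187.4 W

21264187.4


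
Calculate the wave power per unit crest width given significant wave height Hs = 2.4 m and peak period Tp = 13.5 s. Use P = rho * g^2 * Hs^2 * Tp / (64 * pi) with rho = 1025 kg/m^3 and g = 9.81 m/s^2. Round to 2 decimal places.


Apply wave power formula:
  g^2 = 9.81^2 = 96.2361
  Hs^2 = 2.4^2 = 5.76
  Numerator = rho * g^2 * Hs^2 * Tp = 1025 * 96.2361 * 5.76 * 13.5 = 7670402.11
  Denominator = 64 * pi = 201.0619
  P = 7670402.11 / 201.0619 = 38149.45 W/m

38149.45


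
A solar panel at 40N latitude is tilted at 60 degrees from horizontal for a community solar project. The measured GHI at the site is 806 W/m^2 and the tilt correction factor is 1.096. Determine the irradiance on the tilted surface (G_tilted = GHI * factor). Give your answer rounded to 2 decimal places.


Identify the given values:
  GHI = 806 W/m^2, tilt correction factor = 1.096
Apply the formula G_tilted = GHI * factor:
  G_tilted = 806 * 1.096
  G_tilted = 883.38 W/m^2

883.38


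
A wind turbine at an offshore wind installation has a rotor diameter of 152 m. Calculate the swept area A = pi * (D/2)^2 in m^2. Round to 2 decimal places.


Compute the rotor radius:
  r = D / 2 = 152 / 2 = 76.0 m
Calculate swept area:
  A = pi * r^2 = pi * 76.0^2
  A = 18145.84 m^2

18145.84


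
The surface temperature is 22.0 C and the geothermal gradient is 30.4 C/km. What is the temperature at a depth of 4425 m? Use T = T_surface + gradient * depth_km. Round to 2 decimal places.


Convert depth to km: 4425 / 1000 = 4.425 km
Temperature increase = gradient * depth_km = 30.4 * 4.425 = 134.52 C
Temperature at depth = T_surface + delta_T = 22.0 + 134.52
T = 156.52 C

156.52


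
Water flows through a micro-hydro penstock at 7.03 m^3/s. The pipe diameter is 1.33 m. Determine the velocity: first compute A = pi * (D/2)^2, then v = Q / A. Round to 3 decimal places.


Compute pipe cross-sectional area:
  A = pi * (D/2)^2 = pi * (1.33/2)^2 = 1.3893 m^2
Calculate velocity:
  v = Q / A = 7.03 / 1.3893
  v = 5.060 m/s

5.060


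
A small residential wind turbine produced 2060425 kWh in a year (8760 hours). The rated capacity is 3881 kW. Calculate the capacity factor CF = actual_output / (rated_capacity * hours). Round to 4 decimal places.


Capacity factor = actual output / maximum possible output
Maximum possible = rated * hours = 3881 * 8760 = 33997560 kWh
CF = 2060425 / 33997560
CF = 0.0606

0.0606


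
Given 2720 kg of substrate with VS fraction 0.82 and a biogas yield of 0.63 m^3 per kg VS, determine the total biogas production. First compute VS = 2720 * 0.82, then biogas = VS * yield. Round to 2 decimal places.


Compute volatile solids:
  VS = mass * VS_fraction = 2720 * 0.82 = 2230.4 kg
Calculate biogas volume:
  Biogas = VS * specific_yield = 2230.4 * 0.63
  Biogas = 1405.15 m^3

1405.15


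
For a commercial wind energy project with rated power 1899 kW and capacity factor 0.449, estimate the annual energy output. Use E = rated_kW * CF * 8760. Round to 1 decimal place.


Annual energy = rated_kW * capacity_factor * hours_per_year
Given: P_rated = 1899 kW, CF = 0.449, hours = 8760
E = 1899 * 0.449 * 8760
E = 7469222.8 kWh

7469222.8


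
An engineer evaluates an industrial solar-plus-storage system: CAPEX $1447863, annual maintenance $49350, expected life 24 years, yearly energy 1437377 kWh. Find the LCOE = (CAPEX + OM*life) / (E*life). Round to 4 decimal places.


Total cost = CAPEX + OM * lifetime = 1447863 + 49350 * 24 = 1447863 + 1184400 = 2632263
Total generation = annual * lifetime = 1437377 * 24 = 34497048 kWh
LCOE = 2632263 / 34497048
LCOE = 0.0763 $/kWh

0.0763


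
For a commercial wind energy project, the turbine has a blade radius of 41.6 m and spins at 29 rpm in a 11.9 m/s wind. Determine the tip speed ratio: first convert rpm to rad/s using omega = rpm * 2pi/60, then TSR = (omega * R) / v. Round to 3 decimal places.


Convert rotational speed to rad/s:
  omega = 29 * 2 * pi / 60 = 3.0369 rad/s
Compute tip speed:
  v_tip = omega * R = 3.0369 * 41.6 = 126.334 m/s
Tip speed ratio:
  TSR = v_tip / v_wind = 126.334 / 11.9 = 10.616

10.616


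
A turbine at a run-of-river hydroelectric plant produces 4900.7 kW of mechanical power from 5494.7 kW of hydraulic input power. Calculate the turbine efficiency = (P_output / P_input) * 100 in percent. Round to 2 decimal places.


Turbine efficiency = (output power / input power) * 100
eta = (4900.7 / 5494.7) * 100
eta = 89.19%

89.19


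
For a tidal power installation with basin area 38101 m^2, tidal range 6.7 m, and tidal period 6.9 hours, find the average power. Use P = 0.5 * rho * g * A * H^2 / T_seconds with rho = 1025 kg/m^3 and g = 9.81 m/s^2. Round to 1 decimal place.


Convert period to seconds: T = 6.9 * 3600 = 24840.0 s
H^2 = 6.7^2 = 44.89
P = 0.5 * rho * g * A * H^2 / T
P = 0.5 * 1025 * 9.81 * 38101 * 44.89 / 24840.0
P = 346176.2 W

346176.2


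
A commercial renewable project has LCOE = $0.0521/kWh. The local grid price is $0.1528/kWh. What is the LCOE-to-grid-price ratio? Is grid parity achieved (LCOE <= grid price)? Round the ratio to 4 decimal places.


Compare LCOE to grid price:
  LCOE = $0.0521/kWh, Grid price = $0.1528/kWh
  Ratio = LCOE / grid_price = 0.0521 / 0.1528 = 0.3410
  Grid parity achieved (ratio <= 1)? yes

0.3410


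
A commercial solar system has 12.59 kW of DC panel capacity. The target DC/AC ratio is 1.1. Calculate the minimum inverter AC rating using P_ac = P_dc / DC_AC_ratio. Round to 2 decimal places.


The inverter AC capacity is determined by the DC/AC ratio.
Given: P_dc = 12.59 kW, DC/AC ratio = 1.1
P_ac = P_dc / ratio = 12.59 / 1.1
P_ac = 11.45 kW

11.45


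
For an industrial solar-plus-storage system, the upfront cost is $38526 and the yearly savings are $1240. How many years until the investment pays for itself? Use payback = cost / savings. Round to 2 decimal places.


Simple payback period = initial cost / annual savings
Payback = 38526 / 1240
Payback = 31.07 years

31.07


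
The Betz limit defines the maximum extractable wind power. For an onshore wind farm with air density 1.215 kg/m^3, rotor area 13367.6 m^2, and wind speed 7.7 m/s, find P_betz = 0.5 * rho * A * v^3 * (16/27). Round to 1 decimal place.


The Betz coefficient Cp_max = 16/27 = 0.5926
v^3 = 7.7^3 = 456.533
P_betz = 0.5 * rho * A * v^3 * Cp_max
P_betz = 0.5 * 1.215 * 13367.6 * 456.533 * 0.5926
P_betz = 2196990.2 W

2196990.2


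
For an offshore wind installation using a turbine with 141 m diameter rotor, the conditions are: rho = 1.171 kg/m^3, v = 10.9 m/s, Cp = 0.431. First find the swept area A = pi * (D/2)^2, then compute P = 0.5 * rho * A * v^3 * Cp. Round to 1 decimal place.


Step 1 -- Compute swept area:
  A = pi * (D/2)^2 = pi * (141/2)^2 = 15614.5 m^2
Step 2 -- Apply wind power equation:
  P = 0.5 * rho * A * v^3 * Cp
  v^3 = 10.9^3 = 1295.029
  P = 0.5 * 1.171 * 15614.5 * 1295.029 * 0.431
  P = 5102837.9 W

5102837.9


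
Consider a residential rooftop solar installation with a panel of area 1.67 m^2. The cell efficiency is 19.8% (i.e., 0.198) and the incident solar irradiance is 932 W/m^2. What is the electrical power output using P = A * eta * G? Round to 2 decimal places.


Use the solar power formula P = A * eta * G.
Given: A = 1.67 m^2, eta = 0.198, G = 932 W/m^2
P = 1.67 * 0.198 * 932
P = 308.18 W

308.18


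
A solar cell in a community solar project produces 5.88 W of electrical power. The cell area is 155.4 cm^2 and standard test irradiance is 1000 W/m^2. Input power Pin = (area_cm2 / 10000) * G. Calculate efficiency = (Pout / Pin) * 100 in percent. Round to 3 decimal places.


First compute the input power:
  Pin = area_cm2 / 10000 * G = 155.4 / 10000 * 1000 = 15.54 W
Then compute efficiency:
  Efficiency = (Pout / Pin) * 100 = (5.88 / 15.54) * 100
  Efficiency = 37.838%

37.838


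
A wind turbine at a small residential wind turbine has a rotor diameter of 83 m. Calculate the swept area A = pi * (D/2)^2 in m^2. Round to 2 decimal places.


Compute the rotor radius:
  r = D / 2 = 83 / 2 = 41.5 m
Calculate swept area:
  A = pi * r^2 = pi * 41.5^2
  A = 5410.61 m^2

5410.61


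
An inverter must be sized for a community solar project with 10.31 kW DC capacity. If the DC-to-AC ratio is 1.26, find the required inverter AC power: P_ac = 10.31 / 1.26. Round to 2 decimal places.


The inverter AC capacity is determined by the DC/AC ratio.
Given: P_dc = 10.31 kW, DC/AC ratio = 1.26
P_ac = P_dc / ratio = 10.31 / 1.26
P_ac = 8.18 kW

8.18


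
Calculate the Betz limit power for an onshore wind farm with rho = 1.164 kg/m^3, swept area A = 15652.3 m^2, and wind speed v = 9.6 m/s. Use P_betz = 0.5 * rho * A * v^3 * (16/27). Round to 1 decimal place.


The Betz coefficient Cp_max = 16/27 = 0.5926
v^3 = 9.6^3 = 884.736
P_betz = 0.5 * rho * A * v^3 * Cp_max
P_betz = 0.5 * 1.164 * 15652.3 * 884.736 * 0.5926
P_betz = 4776074.2 W

4776074.2


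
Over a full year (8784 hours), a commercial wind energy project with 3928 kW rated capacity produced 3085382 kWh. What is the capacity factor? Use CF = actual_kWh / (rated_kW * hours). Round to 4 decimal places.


Capacity factor = actual output / maximum possible output
Maximum possible = rated * hours = 3928 * 8784 = 34503552 kWh
CF = 3085382 / 34503552
CF = 0.0894

0.0894


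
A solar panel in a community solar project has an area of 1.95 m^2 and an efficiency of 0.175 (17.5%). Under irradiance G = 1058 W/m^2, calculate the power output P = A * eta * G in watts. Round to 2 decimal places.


Use the solar power formula P = A * eta * G.
Given: A = 1.95 m^2, eta = 0.175, G = 1058 W/m^2
P = 1.95 * 0.175 * 1058
P = 361.04 W

361.04


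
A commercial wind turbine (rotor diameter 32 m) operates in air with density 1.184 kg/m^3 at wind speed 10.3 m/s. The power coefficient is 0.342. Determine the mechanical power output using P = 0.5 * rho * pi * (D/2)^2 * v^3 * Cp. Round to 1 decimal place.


Step 1 -- Compute swept area:
  A = pi * (D/2)^2 = pi * (32/2)^2 = 804.25 m^2
Step 2 -- Apply wind power equation:
  P = 0.5 * rho * A * v^3 * Cp
  v^3 = 10.3^3 = 1092.727
  P = 0.5 * 1.184 * 804.25 * 1092.727 * 0.342
  P = 177930.1 W

177930.1


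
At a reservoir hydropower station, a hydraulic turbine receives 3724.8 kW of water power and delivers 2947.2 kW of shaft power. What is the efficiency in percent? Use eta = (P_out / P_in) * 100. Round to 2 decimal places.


Turbine efficiency = (output power / input power) * 100
eta = (2947.2 / 3724.8) * 100
eta = 79.12%

79.12


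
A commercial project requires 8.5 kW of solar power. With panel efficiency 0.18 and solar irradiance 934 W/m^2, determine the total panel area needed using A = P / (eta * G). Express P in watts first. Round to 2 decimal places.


Convert target power to watts: P = 8.5 * 1000 = 8500.0 W
Compute denominator: eta * G = 0.18 * 934 = 168.12
Required area A = P / (eta * G) = 8500.0 / 168.12
A = 50.56 m^2

50.56


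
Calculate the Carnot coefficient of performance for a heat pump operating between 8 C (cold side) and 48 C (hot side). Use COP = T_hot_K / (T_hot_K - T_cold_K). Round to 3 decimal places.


Convert to Kelvin:
  T_hot = 48 + 273.15 = 321.15 K
  T_cold = 8 + 273.15 = 281.15 K
Apply Carnot COP formula:
  COP = T_hot_K / (T_hot_K - T_cold_K) = 321.15 / 40.0
  COP = 8.029

8.029


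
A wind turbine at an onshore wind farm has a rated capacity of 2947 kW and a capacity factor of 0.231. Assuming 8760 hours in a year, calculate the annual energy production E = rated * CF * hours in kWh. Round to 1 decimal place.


Annual energy = rated_kW * capacity_factor * hours_per_year
Given: P_rated = 2947 kW, CF = 0.231, hours = 8760
E = 2947 * 0.231 * 8760
E = 5963431.3 kWh

5963431.3
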